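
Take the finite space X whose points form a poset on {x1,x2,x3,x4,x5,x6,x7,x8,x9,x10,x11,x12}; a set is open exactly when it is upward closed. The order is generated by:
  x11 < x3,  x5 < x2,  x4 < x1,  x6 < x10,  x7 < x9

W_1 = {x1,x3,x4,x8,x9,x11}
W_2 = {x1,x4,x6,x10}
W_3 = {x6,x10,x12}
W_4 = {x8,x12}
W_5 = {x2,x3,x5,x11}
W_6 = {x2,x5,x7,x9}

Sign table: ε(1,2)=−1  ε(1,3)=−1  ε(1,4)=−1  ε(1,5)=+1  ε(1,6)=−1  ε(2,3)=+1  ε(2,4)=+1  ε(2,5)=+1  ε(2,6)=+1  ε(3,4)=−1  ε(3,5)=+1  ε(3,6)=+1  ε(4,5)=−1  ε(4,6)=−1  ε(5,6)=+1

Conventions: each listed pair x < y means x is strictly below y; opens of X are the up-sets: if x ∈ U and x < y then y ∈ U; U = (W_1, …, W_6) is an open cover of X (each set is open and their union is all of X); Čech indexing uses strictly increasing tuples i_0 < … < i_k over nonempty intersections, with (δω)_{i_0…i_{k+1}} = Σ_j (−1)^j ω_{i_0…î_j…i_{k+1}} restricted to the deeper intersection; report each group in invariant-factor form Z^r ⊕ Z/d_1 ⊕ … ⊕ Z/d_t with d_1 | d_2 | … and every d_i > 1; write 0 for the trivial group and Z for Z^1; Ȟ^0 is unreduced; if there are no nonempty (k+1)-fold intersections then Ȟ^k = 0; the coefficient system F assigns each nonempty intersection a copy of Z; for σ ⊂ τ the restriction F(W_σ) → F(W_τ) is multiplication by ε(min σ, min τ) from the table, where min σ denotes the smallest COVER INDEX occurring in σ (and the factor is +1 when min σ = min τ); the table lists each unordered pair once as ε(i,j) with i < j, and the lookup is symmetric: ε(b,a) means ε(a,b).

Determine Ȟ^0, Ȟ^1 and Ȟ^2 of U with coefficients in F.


Ȟ^0(U;F) ≅ 0, Ȟ^1(U;F) ≅ Z ⊕ Z/2, Ȟ^2(U;F) ≅ 0

nerve simplices:
  W12={x1,x4} W14={x8} W15={x3,x11} W16={x9} W23={x6,x10} W34={x12} W56={x2,x5}
C dims 6,7; δ0: rk 6, SNF 1^5·2
degree 0: 6−6−0 = 0 → Ȟ^0 ≅ 0
degree 1: 7−0−6 = 1 plus torsion [2] → Ȟ^1 ≅ Z ⊕ Z/2
degree 2: 0−0−0 = 0 → Ȟ^2 ≅ 0


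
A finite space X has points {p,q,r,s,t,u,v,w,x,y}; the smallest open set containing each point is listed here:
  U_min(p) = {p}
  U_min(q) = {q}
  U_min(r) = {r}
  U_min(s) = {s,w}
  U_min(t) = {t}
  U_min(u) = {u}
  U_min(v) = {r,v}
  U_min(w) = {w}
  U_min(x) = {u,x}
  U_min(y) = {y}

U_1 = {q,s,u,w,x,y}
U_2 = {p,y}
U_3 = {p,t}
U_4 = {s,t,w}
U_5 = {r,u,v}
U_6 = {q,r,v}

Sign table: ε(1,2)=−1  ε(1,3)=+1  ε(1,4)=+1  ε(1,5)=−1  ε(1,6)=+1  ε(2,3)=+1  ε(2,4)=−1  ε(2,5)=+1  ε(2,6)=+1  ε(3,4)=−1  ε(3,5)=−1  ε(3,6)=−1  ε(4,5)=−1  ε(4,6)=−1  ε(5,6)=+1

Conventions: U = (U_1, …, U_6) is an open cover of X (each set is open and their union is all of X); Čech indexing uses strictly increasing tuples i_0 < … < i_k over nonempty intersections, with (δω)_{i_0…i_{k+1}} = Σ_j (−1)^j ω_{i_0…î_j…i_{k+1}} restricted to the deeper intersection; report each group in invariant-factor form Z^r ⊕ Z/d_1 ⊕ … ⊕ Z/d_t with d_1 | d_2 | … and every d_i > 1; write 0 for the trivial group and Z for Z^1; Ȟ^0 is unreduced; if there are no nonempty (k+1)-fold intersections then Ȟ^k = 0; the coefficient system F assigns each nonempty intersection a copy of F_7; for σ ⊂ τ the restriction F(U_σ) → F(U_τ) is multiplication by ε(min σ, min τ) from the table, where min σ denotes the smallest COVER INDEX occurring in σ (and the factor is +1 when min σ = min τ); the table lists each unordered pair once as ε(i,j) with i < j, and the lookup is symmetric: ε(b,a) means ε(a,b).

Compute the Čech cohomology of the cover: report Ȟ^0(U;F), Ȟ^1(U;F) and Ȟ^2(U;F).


cover nerve:
  U12={y} U14={s,w} U15={u} U16={q} U23={p} U34={t} U56={r,v}
C dims 6,7; δ0: rk_F7 6
Ȟ^0: (6−6)−0=0 ⇒ 0
Ȟ^1: (7−0)−6=1 ⇒ Z/7
Ȟ^2: (0−0)−0=0 ⇒ 0

Ȟ^0(U;F) ≅ 0, Ȟ^1(U;F) ≅ Z/7, Ȟ^2(U;F) ≅ 0


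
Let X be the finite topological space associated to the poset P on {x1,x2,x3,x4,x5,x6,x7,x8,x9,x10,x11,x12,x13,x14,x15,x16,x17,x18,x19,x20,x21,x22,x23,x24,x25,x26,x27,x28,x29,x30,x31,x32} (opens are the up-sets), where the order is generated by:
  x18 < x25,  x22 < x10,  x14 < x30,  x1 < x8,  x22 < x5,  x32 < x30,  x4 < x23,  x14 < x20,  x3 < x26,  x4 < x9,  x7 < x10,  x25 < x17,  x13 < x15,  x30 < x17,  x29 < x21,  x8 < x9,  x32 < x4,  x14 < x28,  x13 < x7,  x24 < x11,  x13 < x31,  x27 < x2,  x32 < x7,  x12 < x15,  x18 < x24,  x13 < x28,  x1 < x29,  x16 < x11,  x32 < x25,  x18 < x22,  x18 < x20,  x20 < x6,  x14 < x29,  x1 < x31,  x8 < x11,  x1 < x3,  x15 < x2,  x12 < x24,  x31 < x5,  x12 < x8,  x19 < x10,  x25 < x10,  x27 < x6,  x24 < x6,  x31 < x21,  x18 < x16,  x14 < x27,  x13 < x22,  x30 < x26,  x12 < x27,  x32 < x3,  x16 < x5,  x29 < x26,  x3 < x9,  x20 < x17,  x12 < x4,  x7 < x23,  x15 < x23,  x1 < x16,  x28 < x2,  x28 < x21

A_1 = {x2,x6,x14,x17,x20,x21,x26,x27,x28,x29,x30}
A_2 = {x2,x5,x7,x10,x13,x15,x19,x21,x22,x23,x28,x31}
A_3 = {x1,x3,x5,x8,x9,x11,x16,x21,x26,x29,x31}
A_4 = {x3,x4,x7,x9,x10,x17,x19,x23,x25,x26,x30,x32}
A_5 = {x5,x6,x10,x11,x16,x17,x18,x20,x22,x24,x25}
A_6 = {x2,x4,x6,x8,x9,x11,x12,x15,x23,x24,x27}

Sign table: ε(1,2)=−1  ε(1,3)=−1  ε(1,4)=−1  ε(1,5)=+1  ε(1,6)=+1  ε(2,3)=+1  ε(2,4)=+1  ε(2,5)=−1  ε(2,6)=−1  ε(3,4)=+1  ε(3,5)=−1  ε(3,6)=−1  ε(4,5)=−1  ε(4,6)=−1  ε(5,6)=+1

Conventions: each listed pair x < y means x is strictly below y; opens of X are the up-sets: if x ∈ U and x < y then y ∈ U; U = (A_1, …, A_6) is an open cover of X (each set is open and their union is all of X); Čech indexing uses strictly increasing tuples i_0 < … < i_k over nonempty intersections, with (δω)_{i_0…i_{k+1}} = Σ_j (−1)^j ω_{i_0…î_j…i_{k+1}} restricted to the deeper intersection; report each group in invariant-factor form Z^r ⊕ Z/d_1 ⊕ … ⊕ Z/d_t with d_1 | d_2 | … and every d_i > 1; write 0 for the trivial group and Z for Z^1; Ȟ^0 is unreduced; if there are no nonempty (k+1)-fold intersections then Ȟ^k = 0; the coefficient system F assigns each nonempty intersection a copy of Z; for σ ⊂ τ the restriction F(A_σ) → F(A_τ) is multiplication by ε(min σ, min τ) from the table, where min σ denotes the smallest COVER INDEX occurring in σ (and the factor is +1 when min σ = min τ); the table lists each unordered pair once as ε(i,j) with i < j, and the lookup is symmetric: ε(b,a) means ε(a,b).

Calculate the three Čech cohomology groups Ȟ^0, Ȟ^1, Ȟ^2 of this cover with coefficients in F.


nerve simplices:
  A12={x2,x21,x28} A13={x21,x26,x29} A14={x17,x26,x30} A15={x6,x17,x20} A16={x2,x6,x27} A23={x5,x21,x31} A24={x7,x10,x19,x23} A25={x5,x10,x22} A26={x2,x15,x23} A34={x3,x9,x26} A35={x5,x11,x16} A36={x8,x9,x11} A45={x10,x17,x25} A46={x4,x9,x23} A56={x6,x11,x24}
  A123={x21} A126={x2} A134={x26} A145={x17} A156={x6} A235={x5} A245={x10} A246={x23} A346={x9} A356={x11}
C dims 6,15,10; δ0: rk 5, SNF 1^5; δ1: rk 10, SNF 1^9·2
degree 0: 6−5−0 = 1 → Ȟ^0 ≅ Z
degree 1: 15−10−5 = 0 → Ȟ^1 ≅ 0
degree 2: 10−0−10 = 0 plus torsion [2] → Ȟ^2 ≅ Z/2

Ȟ^0 = Z,  Ȟ^1 = 0,  Ȟ^2 = Z/2


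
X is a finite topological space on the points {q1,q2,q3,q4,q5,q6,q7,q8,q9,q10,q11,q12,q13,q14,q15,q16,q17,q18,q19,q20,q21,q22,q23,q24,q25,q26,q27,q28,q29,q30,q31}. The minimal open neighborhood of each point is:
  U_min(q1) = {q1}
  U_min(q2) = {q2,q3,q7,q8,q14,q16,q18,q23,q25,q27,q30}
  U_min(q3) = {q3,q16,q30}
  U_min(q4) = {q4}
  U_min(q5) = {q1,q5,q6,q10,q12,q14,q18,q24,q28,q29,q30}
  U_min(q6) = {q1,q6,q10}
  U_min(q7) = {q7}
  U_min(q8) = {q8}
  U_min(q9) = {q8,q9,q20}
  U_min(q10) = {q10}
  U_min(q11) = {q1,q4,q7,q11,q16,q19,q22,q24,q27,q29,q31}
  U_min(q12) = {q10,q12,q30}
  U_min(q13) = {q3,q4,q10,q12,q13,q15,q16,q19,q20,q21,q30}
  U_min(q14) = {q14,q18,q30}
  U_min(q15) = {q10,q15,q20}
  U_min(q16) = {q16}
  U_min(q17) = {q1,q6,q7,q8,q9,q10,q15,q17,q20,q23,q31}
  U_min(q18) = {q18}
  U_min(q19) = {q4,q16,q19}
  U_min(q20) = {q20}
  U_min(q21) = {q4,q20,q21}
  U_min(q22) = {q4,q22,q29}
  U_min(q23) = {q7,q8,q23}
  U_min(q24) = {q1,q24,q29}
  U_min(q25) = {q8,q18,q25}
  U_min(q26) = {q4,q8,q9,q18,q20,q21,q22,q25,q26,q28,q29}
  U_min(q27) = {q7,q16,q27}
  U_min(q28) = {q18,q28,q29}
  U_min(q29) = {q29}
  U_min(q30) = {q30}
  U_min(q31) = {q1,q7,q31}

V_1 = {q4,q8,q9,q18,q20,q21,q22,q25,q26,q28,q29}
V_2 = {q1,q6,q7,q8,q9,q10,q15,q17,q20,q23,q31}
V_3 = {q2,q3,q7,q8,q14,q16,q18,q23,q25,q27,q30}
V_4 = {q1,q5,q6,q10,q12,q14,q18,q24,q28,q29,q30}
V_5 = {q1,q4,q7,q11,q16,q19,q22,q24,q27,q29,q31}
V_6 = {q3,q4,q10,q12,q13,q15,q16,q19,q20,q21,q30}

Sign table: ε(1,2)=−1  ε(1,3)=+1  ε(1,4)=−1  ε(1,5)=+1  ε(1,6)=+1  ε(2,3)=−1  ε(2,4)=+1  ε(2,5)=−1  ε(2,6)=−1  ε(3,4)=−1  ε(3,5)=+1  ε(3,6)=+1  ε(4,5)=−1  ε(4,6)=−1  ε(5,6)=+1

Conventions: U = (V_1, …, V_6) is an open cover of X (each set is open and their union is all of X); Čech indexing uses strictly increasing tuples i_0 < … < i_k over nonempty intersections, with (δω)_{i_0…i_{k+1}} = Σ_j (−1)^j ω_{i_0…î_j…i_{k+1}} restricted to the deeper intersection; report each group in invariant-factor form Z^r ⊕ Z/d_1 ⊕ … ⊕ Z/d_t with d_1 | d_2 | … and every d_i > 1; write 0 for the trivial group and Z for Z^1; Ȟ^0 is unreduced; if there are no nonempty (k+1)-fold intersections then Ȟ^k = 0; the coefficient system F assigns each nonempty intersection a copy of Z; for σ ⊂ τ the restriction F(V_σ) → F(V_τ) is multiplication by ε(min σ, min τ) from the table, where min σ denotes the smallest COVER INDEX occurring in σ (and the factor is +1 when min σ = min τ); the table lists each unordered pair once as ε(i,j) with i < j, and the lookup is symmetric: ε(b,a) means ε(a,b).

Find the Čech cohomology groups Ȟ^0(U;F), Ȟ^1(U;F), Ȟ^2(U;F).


nerve simplices:
  V12={q8,q9,q20} V13={q8,q18,q25} V14={q18,q28,q29} V15={q4,q22,q29} V16={q4,q20,q21} V23={q7,q8,q23} V24={q1,q6,q10} V25={q1,q7,q31} V26={q10,q15,q20} V34={q14,q18,q30} V35={q7,q16,q27} V36={q3,q16,q30} V45={q1,q24,q29} V46={q10,q12,q30} V56={q4,q16,q19}
  V123={q8} V126={q20} V134={q18} V145={q29} V156={q4} V235={q7} V245={q1} V246={q10} V346={q30} V356={q16}
C dims 6,15,10; δ0: rk 5, SNF 1^5; δ1: rk 10, SNF 1^9·2
degree 0: 6−5−0 = 1 → Ȟ^0 ≅ Z
degree 1: 15−10−5 = 0 → Ȟ^1 ≅ 0
degree 2: 10−0−10 = 0 plus torsion [2] → Ȟ^2 ≅ Z/2

Ȟ^0 ≅ Z; Ȟ^1 ≅ 0; Ȟ^2 ≅ Z/2


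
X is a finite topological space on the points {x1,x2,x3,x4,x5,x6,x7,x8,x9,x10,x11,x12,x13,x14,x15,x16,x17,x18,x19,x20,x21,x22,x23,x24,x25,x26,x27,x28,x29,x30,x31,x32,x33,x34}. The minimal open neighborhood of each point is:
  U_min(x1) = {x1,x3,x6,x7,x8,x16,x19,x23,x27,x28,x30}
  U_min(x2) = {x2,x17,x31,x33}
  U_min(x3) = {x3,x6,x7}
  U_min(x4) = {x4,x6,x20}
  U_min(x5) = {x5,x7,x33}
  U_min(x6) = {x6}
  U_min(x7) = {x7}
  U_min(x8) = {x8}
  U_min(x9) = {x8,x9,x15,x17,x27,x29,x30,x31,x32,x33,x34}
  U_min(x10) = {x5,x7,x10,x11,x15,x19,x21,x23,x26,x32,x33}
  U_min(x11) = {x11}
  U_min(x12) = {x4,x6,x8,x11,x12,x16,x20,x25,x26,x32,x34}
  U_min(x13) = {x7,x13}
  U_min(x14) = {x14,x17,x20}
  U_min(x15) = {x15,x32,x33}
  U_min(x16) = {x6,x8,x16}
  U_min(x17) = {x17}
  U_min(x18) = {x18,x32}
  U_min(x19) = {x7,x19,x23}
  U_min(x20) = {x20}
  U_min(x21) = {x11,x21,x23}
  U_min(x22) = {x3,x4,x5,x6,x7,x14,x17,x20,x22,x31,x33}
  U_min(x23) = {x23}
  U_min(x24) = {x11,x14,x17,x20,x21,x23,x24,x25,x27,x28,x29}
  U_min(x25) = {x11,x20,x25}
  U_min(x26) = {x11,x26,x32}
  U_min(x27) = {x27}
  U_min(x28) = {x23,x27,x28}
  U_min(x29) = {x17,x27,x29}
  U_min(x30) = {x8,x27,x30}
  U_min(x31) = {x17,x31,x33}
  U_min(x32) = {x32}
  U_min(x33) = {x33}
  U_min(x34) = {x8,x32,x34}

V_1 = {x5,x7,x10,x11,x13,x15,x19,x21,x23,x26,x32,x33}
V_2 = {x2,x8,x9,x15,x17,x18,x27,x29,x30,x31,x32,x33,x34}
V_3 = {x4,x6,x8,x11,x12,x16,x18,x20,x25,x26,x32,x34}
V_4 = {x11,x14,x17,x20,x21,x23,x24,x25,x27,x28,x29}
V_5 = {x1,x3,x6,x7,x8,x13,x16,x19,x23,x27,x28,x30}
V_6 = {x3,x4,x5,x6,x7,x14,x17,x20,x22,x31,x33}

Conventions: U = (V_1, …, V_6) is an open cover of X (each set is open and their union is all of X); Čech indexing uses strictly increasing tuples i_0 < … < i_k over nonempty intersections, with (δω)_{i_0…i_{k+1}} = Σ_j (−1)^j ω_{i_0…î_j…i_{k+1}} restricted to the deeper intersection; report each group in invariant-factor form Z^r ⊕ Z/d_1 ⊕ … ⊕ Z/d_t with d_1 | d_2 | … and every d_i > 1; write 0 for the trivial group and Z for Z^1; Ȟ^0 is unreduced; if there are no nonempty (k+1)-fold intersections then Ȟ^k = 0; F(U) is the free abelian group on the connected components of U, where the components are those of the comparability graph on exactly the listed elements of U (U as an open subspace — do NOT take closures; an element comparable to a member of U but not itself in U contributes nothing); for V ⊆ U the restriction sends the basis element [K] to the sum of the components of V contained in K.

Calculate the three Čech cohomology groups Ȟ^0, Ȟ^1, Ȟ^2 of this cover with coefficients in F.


nerve simplices:
  V12={x15,x32,x33} V13={x11,x26,x32} V14={x11,x21,x23} V15={x7,x13,x19,x23} V16={x5,x7,x33} V23={x8,x18,x32,x34} V24={x17,x27,x29} V25={x8,x27,x30} V26={x17,x31,x33} V34={x11,x20,x25} V35={x6,x8,x16} V36={x4,x6,x20} V45={x23,x27,x28} V46={x14,x17,x20} V56={x3,x6,x7}
  V123={x32} V126={x33} V134={x11} V145={x23} V156={x7} V235={x8} V245={x27} V246={x17} V346={x20} V356={x6}
components per intersection:
  V1: {x5,x7,x10,x11,x13,x15,x19,x21,x23,x26,x32,x33}
  V2: {x2,x8,x9,x15,x17,x18,x27,x29,x30,x31,x32,x33,x34}
  V3: {x4,x6,x8,x11,x12,x16,x18,x20,x25,x26,x32,x34}
  V4: {x11,x14,x17,x20,x21,x23,x24,x25,x27,x28,x29}
  V5: {x1,x3,x6,x7,x8,x13,x16,x19,x23,x27,x28,x30}
  V6: {x3,x4,x5,x6,x7,x14,x17,x20,x22,x31,x33}
  V12: {x15,x32,x33}
  V13: {x11,x26,x32}
  V14: {x11,x21,x23}
  V15: {x7,x13,x19,x23}
  V16: {x5,x7,x33}
  V23: {x8,x18,x32,x34}
  V24: {x17,x27,x29}
  V25: {x8,x27,x30}
  V26: {x17,x31,x33}
  V34: {x11,x20,x25}
  V35: {x6,x8,x16}
  V36: {x4,x6,x20}
  V45: {x23,x27,x28}
  V46: {x14,x17,x20}
  V56: {x3,x6,x7}
  V123: {x32}
  V126: {x33}
  V134: {x11}
  V145: {x23}
  V156: {x7}
  V235: {x8}
  V245: {x27}
  V246: {x17}
  V346: {x20}
  V356: {x6}
C dims 6,15,10; δ0: rk 5, SNF 1^5; δ1: rk 10, SNF 1^9·2
degree 0: 6−5−0 = 1 → Ȟ^0 ≅ Z
degree 1: 15−10−5 = 0 → Ȟ^1 ≅ 0
degree 2: 10−0−10 = 0 plus torsion [2] → Ȟ^2 ≅ Z/2

Ȟ^0 ≅ Z, Ȟ^1 ≅ 0, Ȟ^2 ≅ Z/2


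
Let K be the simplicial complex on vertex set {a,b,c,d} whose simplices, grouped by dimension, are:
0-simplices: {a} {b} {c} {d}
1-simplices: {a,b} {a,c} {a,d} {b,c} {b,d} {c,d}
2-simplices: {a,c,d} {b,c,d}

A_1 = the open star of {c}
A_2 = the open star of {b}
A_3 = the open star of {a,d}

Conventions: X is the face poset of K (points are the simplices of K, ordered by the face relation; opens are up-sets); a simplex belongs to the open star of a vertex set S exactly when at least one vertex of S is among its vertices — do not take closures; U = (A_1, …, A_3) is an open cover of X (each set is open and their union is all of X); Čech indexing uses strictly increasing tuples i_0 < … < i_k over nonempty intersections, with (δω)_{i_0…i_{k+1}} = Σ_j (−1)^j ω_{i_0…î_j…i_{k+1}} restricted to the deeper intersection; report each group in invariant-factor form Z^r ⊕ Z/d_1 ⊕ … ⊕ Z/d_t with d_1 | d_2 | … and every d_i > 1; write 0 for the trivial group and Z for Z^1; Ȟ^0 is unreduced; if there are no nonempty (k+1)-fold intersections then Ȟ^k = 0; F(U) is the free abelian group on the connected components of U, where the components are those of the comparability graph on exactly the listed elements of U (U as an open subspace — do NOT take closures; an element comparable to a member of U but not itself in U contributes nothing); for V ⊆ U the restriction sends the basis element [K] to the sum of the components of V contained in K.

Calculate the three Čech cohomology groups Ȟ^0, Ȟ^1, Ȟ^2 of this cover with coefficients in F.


Ȟ^0(U;F) ≅ Z,  Ȟ^1(U;F) ≅ Z,  Ȟ^2(U;F) ≅ 0

nonempty overlaps:
  A1={{c},{a,c},{b,c},{c,d},{a,c,d},{b,c,d}} A2={{b},{a,b},{b,c},{b,d},{b,c,d}} A3={{a},{d},{a,b},{a,c},{a,d},{b,d},{c,d},{a,c,d},{b,c,d}}
  A12={{b,c},{b,c,d}} A13={{a,c},{c,d},{a,c,d},{b,c,d}} A23={{a,b},{b,d},{b,c,d}}
  A123={{b,c,d}}
components per intersection:
  A1: {{c},{a,c},{b,c},{c,d},{a,c,d},{b,c,d}}
  A2: {{b},{a,b},{b,c},{b,d},{b,c,d}}
  A3: {{a},{d},{a,b},{a,c},{a,d},{b,d},{c,d},{a,c,d},{b,c,d}}
  A12: {{b,c},{b,c,d}}
  A13: {{a,c},{c,d},{a,c,d},{b,c,d}}
  A23: {{a,b}} {{b,d},{b,c,d}}
  A123: {{b,c,d}}
C dims 3,4,1; δ0: rk 2, SNF 1^2; δ1: rk 1, SNF 1^1
degree 0: 3−2−0 = 1 → Ȟ^0 ≅ Z
degree 1: 4−1−2 = 1 → Ȟ^1 ≅ Z
degree 2: 1−0−1 = 0 → Ȟ^2 ≅ 0


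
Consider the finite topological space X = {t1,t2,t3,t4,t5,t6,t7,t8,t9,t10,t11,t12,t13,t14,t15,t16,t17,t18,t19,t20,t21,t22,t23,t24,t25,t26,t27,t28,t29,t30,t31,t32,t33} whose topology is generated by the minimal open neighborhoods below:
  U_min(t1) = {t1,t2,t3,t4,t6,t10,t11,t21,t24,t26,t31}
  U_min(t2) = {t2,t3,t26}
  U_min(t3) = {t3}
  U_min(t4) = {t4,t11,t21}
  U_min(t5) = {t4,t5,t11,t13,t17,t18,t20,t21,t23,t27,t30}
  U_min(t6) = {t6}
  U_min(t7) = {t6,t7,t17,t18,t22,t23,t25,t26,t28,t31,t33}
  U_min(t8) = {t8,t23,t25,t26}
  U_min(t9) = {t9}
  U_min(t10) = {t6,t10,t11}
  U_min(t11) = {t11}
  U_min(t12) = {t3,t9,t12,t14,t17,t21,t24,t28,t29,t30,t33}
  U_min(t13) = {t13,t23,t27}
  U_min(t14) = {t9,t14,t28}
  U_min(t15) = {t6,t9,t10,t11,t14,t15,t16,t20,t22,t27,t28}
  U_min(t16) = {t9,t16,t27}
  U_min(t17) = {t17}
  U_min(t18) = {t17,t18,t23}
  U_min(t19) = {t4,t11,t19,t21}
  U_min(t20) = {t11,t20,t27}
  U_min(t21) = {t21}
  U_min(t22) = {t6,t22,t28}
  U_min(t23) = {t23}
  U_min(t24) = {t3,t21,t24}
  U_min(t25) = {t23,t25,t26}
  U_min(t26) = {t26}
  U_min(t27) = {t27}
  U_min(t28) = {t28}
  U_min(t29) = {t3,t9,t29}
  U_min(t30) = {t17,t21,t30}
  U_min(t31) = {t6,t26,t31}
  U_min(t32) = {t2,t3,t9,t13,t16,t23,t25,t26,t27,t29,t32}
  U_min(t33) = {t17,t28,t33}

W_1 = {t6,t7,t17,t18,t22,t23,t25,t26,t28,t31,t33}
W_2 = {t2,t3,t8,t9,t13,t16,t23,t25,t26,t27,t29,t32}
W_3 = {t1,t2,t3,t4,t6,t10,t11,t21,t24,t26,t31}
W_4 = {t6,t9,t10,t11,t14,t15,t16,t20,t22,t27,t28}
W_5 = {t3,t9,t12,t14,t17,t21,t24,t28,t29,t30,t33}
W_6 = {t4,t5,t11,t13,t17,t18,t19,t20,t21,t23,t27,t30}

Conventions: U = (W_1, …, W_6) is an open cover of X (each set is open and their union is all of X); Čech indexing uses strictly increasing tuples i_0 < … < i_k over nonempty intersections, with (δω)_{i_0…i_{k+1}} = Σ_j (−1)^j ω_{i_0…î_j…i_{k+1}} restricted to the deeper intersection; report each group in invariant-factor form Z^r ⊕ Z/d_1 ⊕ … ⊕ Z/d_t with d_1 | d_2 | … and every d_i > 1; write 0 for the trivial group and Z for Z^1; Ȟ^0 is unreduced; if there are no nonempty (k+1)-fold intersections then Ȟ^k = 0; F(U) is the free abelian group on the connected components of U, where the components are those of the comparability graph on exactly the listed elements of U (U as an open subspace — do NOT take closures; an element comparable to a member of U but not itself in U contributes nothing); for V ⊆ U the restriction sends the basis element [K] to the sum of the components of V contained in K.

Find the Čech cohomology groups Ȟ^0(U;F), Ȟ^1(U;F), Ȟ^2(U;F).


intersection data:
  W12={t23,t25,t26} W13={t6,t26,t31} W14={t6,t22,t28} W15={t17,t28,t33} W16={t17,t18,t23} W23={t2,t3,t26} W24={t9,t16,t27} W25={t3,t9,t29} W26={t13,t23,t27} W34={t6,t10,t11} W35={t3,t21,t24} W36={t4,t11,t21} W45={t9,t14,t28} W46={t11,t20,t27} W56={t17,t21,t30}
  W123={t26} W126={t23} W134={t6} W145={t28} W156={t17} W235={t3} W245={t9} W246={t27} W346={t11} W356={t21}
components per intersection:
  W1: {t6,t7,t17,t18,t22,t23,t25,t26,t28,t31,t33}
  W2: {t2,t3,t8,t9,t13,t16,t23,t25,t26,t27,t29,t32}
  W3: {t1,t2,t3,t4,t6,t10,t11,t21,t24,t26,t31}
  W4: {t6,t9,t10,t11,t14,t15,t16,t20,t22,t27,t28}
  W5: {t3,t9,t12,t14,t17,t21,t24,t28,t29,t30,t33}
  W6: {t4,t5,t11,t13,t17,t18,t19,t20,t21,t23,t27,t30}
  W12: {t23,t25,t26}
  W13: {t6,t26,t31}
  W14: {t6,t22,t28}
  W15: {t17,t28,t33}
  W16: {t17,t18,t23}
  W23: {t2,t3,t26}
  W24: {t9,t16,t27}
  W25: {t3,t9,t29}
  W26: {t13,t23,t27}
  W34: {t6,t10,t11}
  W35: {t3,t21,t24}
  W36: {t4,t11,t21}
  W45: {t9,t14,t28}
  W46: {t11,t20,t27}
  W56: {t17,t21,t30}
  W123: {t26}
  W126: {t23}
  W134: {t6}
  W145: {t28}
  W156: {t17}
  W235: {t3}
  W245: {t9}
  W246: {t27}
  W346: {t11}
  W356: {t21}
C dims 6,15,10; δ0: rk 5, SNF 1^5; δ1: rk 10, SNF 1^9·2
Ȟ^0 = (6 − 5) − 0 = 1, so Ȟ^0 ≅ Z
Ȟ^1 = (15 − 10) − 5 = 0, so Ȟ^1 ≅ 0
Ȟ^2 = (10 − 0) − 10 = 0 plus torsion [2], so Ȟ^2 ≅ Z/2

Ȟ^0 = Z, Ȟ^1 = 0 and Ȟ^2 = Z/2


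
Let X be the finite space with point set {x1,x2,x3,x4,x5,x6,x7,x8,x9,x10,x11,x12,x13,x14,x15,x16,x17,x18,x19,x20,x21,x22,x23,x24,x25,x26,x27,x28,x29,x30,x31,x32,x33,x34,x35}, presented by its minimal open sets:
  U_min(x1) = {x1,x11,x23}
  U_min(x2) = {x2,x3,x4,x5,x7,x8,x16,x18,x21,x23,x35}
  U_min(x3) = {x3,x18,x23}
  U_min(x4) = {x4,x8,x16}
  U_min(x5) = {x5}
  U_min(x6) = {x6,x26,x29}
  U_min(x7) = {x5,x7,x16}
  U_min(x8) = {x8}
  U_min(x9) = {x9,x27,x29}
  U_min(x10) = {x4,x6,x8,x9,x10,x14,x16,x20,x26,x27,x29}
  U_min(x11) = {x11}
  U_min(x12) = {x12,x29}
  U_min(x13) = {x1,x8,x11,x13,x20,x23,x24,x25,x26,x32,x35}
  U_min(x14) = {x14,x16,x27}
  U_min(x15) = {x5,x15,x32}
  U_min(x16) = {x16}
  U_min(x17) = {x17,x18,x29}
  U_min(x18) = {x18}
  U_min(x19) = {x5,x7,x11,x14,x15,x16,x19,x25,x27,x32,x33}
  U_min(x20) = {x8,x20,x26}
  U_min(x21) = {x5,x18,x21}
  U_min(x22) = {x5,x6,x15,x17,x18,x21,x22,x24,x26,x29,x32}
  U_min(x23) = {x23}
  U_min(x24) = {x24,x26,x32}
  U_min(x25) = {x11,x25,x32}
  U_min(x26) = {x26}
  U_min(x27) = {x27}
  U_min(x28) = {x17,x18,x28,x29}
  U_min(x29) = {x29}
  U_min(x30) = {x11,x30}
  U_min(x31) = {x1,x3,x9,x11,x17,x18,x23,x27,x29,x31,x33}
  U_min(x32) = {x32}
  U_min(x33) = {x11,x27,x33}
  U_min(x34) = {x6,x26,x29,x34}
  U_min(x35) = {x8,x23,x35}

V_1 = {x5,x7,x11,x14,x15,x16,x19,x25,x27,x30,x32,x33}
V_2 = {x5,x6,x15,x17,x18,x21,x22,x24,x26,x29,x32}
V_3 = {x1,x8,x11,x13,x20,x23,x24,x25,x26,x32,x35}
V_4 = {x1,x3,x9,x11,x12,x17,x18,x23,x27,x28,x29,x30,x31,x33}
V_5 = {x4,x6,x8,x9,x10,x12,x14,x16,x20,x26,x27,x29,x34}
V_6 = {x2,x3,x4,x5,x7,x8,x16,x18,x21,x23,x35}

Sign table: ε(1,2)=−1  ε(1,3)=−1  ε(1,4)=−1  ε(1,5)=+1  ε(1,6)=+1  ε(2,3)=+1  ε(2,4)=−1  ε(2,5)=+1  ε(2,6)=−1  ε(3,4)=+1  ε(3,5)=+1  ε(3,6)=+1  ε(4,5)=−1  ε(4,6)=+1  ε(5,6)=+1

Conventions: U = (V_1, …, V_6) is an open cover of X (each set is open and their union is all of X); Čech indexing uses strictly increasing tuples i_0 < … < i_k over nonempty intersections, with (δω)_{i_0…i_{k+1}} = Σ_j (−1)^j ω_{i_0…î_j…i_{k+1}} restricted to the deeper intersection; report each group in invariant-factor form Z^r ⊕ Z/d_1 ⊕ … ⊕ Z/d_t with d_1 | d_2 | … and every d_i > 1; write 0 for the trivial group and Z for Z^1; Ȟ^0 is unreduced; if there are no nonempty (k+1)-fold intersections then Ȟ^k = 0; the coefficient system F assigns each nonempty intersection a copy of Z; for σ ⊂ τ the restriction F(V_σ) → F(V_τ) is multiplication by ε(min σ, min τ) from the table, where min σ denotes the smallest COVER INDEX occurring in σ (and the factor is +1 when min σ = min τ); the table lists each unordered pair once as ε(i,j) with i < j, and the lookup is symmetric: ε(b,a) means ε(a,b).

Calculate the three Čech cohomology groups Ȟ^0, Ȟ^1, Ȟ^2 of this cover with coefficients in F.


nonempty overlaps:
  V12={x5,x15,x32} V13={x11,x25,x32} V14={x11,x27,x30,x33} V15={x14,x16,x27} V16={x5,x7,x16} V23={x24,x26,x32} V24={x17,x18,x29} V25={x6,x26,x29} V26={x5,x18,x21} V34={x1,x11,x23} V35={x8,x20,x26} V36={x8,x23,x35} V45={x9,x12,x27,x29} V46={x3,x18,x23} V56={x4,x8,x16}
  V123={x32} V126={x5} V134={x11} V145={x27} V156={x16} V235={x26} V245={x29} V246={x18} V346={x23} V356={x8}
C dims 6,15,10; δ0: rk 6, SNF 1^5·2; δ1: rk 9, SNF 1^9
degree 0: 6−6−0 = 0 → Ȟ^0 ≅ 0
degree 1: 15−9−6 = 0 plus torsion [2] → Ȟ^1 ≅ Z/2
degree 2: 10−0−9 = 1 → Ȟ^2 ≅ Z

Ȟ^0 = 0; Ȟ^1 = Z/2; Ȟ^2 = Z


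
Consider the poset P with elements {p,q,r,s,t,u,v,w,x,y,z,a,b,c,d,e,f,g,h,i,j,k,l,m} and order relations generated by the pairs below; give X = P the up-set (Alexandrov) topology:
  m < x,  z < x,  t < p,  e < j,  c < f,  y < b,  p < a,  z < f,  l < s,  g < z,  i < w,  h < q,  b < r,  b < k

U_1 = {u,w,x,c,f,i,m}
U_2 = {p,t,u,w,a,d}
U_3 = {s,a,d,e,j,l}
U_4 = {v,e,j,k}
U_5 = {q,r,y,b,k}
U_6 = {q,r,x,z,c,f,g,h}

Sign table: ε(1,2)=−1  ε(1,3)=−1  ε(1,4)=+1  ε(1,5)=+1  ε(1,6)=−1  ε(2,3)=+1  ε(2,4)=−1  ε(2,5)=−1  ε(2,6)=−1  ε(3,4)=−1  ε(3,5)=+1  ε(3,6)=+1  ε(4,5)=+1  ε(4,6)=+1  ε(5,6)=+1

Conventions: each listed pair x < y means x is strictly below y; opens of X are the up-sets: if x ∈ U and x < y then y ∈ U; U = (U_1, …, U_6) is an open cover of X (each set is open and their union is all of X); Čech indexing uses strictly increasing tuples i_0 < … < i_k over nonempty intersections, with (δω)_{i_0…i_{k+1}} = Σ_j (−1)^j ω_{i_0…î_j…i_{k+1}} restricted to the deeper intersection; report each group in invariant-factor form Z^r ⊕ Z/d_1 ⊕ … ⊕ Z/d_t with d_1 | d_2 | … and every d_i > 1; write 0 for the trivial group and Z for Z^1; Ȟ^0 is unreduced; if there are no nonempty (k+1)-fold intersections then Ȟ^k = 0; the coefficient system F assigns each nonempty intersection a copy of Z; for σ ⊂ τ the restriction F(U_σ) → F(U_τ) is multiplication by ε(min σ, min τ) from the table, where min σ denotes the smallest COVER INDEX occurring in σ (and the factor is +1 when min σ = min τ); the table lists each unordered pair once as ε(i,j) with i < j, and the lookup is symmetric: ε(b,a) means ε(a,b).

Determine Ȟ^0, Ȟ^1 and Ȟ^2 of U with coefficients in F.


Ȟ^0(U;F) ≅ 0, Ȟ^1(U;F) ≅ Z/2, Ȟ^2(U;F) ≅ 0

nonempty overlaps:
  U12={u,w} U16={x,c,f} U23={a,d} U34={e,j} U45={k} U56={q,r}
C dims 6,6; δ0: rk 6, SNF 1^5·2
degree 0: 6−6−0 = 0 → Ȟ^0 ≅ 0
degree 1: 6−0−6 = 0 plus torsion [2] → Ȟ^1 ≅ Z/2
degree 2: 0−0−0 = 0 → Ȟ^2 ≅ 0


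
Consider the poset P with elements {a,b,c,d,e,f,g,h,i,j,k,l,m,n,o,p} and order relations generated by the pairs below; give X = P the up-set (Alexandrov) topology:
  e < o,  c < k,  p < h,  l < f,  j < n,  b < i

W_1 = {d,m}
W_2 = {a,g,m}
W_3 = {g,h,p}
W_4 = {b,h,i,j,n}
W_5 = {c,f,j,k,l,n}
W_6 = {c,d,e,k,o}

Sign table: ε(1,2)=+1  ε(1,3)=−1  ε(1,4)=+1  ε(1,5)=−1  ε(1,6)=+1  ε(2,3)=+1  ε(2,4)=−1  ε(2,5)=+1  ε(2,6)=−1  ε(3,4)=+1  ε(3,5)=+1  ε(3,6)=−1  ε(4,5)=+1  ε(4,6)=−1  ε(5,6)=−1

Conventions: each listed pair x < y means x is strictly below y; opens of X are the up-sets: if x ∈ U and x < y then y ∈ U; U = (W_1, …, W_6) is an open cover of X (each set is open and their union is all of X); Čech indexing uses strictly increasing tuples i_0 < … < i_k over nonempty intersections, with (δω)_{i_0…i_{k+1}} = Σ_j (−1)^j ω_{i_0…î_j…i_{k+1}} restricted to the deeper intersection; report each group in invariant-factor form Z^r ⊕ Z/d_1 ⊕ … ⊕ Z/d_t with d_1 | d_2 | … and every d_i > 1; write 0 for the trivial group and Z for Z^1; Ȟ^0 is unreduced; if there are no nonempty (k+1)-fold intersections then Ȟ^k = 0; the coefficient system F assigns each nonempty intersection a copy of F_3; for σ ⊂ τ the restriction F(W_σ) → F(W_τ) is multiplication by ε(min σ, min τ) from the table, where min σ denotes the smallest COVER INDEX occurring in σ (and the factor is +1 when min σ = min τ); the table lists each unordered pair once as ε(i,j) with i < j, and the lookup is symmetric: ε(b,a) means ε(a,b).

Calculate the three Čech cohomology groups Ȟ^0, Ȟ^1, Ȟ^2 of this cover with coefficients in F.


Ȟ^0 = 0, Ȟ^1 = 0, Ȟ^2 = 0

nerve simplices:
  W12={m} W16={d} W23={g} W34={h} W45={j,n} W56={c,k}
C dims 6,6; δ0: rk_F3 6
degree 0: 6−6−0 = 0 → Ȟ^0 ≅ 0
degree 1: 6−0−6 = 0 → Ȟ^1 ≅ 0
degree 2: 0−0−0 = 0 → Ȟ^2 ≅ 0


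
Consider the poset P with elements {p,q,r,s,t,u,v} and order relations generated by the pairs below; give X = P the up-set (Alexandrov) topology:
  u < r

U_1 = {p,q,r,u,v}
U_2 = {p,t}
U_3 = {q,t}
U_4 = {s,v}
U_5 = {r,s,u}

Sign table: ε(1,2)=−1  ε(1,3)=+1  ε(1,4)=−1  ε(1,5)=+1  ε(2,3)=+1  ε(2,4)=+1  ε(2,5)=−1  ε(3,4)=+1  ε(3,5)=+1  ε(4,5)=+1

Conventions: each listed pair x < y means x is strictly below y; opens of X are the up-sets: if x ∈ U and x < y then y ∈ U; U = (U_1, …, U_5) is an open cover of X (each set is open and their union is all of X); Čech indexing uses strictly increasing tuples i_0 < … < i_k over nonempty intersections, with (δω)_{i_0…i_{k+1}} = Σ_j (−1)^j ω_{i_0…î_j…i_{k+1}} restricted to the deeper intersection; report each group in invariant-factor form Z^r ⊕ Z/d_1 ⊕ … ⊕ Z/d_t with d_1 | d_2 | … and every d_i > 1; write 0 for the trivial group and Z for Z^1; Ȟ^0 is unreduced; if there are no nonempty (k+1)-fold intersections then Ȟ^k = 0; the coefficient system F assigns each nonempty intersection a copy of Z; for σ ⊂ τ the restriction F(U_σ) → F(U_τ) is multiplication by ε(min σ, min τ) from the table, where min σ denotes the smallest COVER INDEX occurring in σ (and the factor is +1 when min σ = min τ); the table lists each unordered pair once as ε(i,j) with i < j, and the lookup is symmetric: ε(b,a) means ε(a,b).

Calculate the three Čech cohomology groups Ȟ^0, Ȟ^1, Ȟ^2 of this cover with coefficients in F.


Ȟ^0 ≅ 0, Ȟ^1 ≅ Z ⊕ Z/2, Ȟ^2 ≅ 0

nonempty intersections:
  U12={p} U13={q} U14={v} U15={r,u} U23={t} U45={s}
C dims 5,6; δ0: rk 5, SNF 1^4·2
Ȟ^0: (5−5)−0=0 ⇒ 0
Ȟ^1: (6−0)−5=1 plus torsion [2] ⇒ Z ⊕ Z/2
Ȟ^2: (0−0)−0=0 ⇒ 0


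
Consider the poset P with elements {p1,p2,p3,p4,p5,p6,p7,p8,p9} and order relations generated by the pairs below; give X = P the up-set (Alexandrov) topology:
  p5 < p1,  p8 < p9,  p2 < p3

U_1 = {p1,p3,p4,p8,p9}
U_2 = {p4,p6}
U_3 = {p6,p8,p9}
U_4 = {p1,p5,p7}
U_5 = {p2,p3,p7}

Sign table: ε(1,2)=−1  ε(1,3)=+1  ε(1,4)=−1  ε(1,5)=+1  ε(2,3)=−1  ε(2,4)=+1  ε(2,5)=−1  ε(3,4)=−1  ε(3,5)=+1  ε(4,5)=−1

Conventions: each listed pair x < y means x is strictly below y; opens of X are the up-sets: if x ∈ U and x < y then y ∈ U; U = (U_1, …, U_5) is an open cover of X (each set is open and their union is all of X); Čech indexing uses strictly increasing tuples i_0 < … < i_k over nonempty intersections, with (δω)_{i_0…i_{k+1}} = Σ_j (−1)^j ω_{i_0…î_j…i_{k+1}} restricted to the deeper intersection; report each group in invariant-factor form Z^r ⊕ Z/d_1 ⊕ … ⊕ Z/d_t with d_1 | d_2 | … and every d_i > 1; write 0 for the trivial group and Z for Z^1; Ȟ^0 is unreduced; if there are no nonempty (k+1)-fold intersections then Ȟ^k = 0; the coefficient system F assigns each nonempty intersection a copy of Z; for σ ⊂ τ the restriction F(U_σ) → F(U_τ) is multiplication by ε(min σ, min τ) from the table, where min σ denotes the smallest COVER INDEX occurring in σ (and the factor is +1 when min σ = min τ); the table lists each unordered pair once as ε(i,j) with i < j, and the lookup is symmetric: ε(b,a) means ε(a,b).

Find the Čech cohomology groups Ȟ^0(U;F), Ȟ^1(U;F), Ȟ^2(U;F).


nonempty overlaps:
  U12={p4} U13={p8,p9} U14={p1} U15={p3} U23={p6} U45={p7}
C dims 5,6; δ0: rk 4, SNF 1^4
degree 0: 5−4−0 = 1 → Ȟ^0 ≅ Z
degree 1: 6−0−4 = 2 → Ȟ^1 ≅ Z^2
degree 2: 0−0−0 = 0 → Ȟ^2 ≅ 0

Ȟ^0(U;F) ≅ Z, Ȟ^1(U;F) ≅ Z^2, Ȟ^2(U;F) ≅ 0


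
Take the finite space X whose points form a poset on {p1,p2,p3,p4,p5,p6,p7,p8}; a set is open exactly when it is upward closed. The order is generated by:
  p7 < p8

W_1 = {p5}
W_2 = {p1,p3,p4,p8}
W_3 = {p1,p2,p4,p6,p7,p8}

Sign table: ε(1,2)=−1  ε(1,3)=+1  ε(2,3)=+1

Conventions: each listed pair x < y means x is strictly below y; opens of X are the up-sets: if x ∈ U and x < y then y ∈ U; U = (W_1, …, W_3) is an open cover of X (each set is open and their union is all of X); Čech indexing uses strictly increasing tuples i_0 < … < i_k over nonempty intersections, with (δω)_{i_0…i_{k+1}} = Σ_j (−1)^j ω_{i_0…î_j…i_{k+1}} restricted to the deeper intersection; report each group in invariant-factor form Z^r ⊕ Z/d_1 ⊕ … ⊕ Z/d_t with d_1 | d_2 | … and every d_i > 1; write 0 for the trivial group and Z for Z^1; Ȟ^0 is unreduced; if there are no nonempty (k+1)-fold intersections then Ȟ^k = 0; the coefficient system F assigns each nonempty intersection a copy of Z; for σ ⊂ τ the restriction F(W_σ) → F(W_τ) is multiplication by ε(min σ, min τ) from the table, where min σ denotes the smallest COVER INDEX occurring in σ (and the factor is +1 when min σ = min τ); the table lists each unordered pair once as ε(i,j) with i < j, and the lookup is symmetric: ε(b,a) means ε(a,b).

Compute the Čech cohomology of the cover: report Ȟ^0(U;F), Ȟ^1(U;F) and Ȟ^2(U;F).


intersection data:
  W23={p1,p4,p8}
C dims 3,1; δ0: rk 1, SNF 1^1
Ȟ^0 = (3 − 1) − 0 = 2, so Ȟ^0 ≅ Z^2
Ȟ^1 = (1 − 0) − 1 = 0, so Ȟ^1 ≅ 0
Ȟ^2 = (0 − 0) − 0 = 0, so Ȟ^2 ≅ 0

Ȟ^0 ≅ Z^2; Ȟ^1 ≅ 0; Ȟ^2 ≅ 0


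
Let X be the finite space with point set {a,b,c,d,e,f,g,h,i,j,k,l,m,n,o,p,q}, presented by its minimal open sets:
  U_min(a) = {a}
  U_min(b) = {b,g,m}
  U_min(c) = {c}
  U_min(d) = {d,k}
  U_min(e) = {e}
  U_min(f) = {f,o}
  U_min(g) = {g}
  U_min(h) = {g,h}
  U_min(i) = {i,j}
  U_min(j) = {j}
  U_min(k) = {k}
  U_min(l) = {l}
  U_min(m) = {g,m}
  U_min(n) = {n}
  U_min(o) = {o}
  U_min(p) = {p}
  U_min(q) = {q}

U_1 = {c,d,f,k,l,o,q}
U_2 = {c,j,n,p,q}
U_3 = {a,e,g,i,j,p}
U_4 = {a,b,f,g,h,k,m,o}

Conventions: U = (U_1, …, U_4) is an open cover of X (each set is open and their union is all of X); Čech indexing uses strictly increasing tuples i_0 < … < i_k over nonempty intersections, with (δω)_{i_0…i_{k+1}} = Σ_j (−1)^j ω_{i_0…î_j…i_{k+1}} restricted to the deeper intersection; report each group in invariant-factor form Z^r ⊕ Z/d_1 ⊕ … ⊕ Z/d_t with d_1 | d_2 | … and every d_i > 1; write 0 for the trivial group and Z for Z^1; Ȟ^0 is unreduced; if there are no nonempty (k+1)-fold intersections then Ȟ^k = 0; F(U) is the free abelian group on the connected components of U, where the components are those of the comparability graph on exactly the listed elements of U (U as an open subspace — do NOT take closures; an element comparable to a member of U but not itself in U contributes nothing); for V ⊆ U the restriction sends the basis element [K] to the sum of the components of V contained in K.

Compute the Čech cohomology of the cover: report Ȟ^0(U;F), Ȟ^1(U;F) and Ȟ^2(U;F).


intersection data:
  U12={c,q} U14={f,k,o} U23={j,p} U34={a,g}
components per intersection:
  U1: {c} {d,k} {f,o} {l} {q}
  U2: {c} {j} {n} {p} {q}
  U3: {a} {e} {g} {i,j} {p}
  U4: {a} {b,g,h,m} {f,o} {k}
  U12: {c} {q}
  U14: {f,o} {k}
  U23: {j} {p}
  U34: {a} {g}
C dims 19,8; δ0: rk 8, SNF 1^8
Ȟ^0 = (19 − 8) − 0 = 11, so Ȟ^0 ≅ Z^11
Ȟ^1 = (8 − 0) − 8 = 0, so Ȟ^1 ≅ 0
Ȟ^2 = (0 − 0) − 0 = 0, so Ȟ^2 ≅ 0

Ȟ^0 ≅ Z^11,  Ȟ^1 ≅ 0,  Ȟ^2 ≅ 0


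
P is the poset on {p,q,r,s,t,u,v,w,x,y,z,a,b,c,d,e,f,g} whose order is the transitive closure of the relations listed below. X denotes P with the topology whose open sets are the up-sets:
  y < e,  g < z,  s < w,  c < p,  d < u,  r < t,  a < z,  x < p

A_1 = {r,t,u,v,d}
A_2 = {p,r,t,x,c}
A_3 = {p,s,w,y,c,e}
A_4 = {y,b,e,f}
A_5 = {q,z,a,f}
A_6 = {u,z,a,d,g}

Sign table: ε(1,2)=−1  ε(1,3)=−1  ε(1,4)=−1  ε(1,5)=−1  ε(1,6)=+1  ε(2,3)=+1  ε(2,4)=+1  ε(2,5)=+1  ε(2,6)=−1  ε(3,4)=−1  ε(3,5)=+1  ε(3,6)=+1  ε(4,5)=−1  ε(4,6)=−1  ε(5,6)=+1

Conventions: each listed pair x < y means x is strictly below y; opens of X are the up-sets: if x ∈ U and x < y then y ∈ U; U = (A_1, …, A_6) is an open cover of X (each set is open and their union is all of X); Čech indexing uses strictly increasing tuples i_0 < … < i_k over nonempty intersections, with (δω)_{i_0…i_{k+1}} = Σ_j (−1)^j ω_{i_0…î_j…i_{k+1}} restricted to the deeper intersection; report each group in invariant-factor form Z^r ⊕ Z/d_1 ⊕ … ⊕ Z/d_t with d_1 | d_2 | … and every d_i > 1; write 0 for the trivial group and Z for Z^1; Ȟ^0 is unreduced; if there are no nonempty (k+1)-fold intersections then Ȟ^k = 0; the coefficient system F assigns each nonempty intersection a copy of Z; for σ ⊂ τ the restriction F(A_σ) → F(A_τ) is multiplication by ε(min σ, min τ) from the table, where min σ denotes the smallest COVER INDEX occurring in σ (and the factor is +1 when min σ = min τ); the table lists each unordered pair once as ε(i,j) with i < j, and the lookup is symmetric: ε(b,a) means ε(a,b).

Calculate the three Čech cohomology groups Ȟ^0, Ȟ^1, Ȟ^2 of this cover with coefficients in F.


nonempty overlaps:
  A12={r,t} A16={u,d} A23={p,c} A34={y,e} A45={f} A56={z,a}
C dims 6,6; δ0: rk 6, SNF 1^5·2
degree 0: 6−6−0 = 0 → Ȟ^0 ≅ 0
degree 1: 6−0−6 = 0 plus torsion [2] → Ȟ^1 ≅ Z/2
degree 2: 0−0−0 = 0 → Ȟ^2 ≅ 0

Ȟ^0(U;F) ≅ 0,  Ȟ^1(U;F) ≅ Z/2,  Ȟ^2(U;F) ≅ 0


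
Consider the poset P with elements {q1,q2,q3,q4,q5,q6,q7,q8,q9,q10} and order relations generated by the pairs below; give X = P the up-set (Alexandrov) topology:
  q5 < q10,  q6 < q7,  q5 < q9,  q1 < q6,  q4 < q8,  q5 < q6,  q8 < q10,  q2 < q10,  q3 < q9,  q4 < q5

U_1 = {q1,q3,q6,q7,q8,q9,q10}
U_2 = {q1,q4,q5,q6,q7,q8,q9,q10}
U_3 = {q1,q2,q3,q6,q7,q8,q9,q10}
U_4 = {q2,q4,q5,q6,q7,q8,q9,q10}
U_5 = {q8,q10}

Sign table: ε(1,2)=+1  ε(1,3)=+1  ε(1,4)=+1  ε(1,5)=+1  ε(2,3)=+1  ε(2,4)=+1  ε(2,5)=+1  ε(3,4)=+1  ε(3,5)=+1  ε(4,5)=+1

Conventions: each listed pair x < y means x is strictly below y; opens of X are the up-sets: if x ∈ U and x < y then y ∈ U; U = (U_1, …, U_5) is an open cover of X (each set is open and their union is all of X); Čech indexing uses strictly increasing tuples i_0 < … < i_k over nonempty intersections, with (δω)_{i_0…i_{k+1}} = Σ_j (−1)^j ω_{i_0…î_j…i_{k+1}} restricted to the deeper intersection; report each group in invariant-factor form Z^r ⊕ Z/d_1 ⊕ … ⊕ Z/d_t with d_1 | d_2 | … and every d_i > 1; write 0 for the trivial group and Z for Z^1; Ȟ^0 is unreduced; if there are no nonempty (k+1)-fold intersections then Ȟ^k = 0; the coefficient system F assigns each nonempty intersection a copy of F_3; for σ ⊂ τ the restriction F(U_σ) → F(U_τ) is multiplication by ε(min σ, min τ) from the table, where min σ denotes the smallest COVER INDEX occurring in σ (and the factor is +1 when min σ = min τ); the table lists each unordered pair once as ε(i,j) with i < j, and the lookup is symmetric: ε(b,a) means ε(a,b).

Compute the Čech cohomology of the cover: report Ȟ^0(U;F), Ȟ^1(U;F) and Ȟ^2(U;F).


nonempty intersections:
  U12={q1,q6,q7,q8,q9,q10} U13={q1,q3,q6,q7,q8,q9,q10} U14={q6,q7,q8,q9,q10} U15={q8,q10} U23={q1,q6,q7,q8,q9,q10} U24={q4,q5,q6,q7,q8,q9,q10} U25={q8,q10} U34={q2,q6,q7,q8,q9,q10} U35={q8,q10} U45={q8,q10}
  U123={q1,q6,q7,q8,q9,q10} U124={q6,q7,q8,q9,q10} U125={q8,q10} U134={q6,q7,q8,q9,q10} U135={q8,q10} U145={q8,q10} U234={q6,q7,q8,q9,q10} U235={q8,q10} U245={q8,q10} U345={q8,q10}
  U1234={q6,q7,q8,q9,q10} U1235={q8,q10} U1245={q8,q10} U1345={q8,q10} U2345={q8,q10}
  U12345={q8,q10}
C dims 5,10,10,5; δ0: rk_F3 4; δ1: rk_F3 6; δ2: rk_F3 4
Ȟ^0: (5−4)−0=1 ⇒ Z/3
Ȟ^1: (10−6)−4=0 ⇒ 0
Ȟ^2: (10−4)−6=0 ⇒ 0

Ȟ^0 ≅ Z/3, Ȟ^1 ≅ 0, Ȟ^2 ≅ 0


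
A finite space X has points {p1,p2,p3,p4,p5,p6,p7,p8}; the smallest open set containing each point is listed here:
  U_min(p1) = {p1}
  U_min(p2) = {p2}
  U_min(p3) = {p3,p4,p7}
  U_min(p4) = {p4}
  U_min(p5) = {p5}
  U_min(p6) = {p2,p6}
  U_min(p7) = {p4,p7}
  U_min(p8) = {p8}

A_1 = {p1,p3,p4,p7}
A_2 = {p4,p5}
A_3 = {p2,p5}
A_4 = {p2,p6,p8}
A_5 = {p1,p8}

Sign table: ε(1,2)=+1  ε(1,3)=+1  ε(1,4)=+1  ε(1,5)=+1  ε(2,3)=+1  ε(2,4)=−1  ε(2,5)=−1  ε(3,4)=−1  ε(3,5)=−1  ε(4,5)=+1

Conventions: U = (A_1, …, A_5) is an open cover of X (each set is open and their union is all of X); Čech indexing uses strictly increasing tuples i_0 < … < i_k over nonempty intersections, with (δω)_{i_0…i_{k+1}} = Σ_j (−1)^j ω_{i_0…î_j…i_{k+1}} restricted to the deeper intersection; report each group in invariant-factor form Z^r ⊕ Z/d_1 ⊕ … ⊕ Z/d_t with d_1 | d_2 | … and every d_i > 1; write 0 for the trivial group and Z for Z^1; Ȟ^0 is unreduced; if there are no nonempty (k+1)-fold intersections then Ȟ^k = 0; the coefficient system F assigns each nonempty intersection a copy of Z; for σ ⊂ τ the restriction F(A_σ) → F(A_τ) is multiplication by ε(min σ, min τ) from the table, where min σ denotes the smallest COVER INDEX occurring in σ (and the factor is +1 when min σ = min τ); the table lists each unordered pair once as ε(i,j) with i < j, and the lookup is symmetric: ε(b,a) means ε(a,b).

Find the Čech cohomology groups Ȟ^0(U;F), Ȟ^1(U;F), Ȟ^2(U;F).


intersection data:
  A12={p4} A15={p1} A23={p5} A34={p2} A45={p8}
C dims 5,5; δ0: rk 5, SNF 1^4·2
Ȟ^0 = (5 − 5) − 0 = 0, so Ȟ^0 ≅ 0
Ȟ^1 = (5 − 0) − 5 = 0 plus torsion [2], so Ȟ^1 ≅ Z/2
Ȟ^2 = (0 − 0) − 0 = 0, so Ȟ^2 ≅ 0

Ȟ^0 = 0; Ȟ^1 = Z/2; Ȟ^2 = 0
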